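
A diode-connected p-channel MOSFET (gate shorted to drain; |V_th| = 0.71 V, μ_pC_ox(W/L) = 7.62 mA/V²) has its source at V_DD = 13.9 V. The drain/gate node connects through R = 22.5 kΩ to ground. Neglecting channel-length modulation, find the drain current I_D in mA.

With gate tied to drain, V_SG = V_SD ≥ V_SG − |V_th|, so the device is in saturation.
KCL at the drain: ½ k_p (V_SG − |V_th|)² = (V_DD − V_SG)/R.
Let x = V_SG − 0.71. Then 85.7 x² + x − 13.19 = 0, giving x = 0.386 V (positive root), so V_SG = 1.1 V.
I_D = (V_DD − V_SG)/R = (13.9 − 1.1) / 22.5 = 0.569 mA.

I_D = 0.569 mA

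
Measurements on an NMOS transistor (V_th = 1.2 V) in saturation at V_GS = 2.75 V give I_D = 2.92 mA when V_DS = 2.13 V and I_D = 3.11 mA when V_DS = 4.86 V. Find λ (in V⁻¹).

With V_GS fixed, I_D ∝ (1 + λ V_DS) in saturation, so I_D2/I_D1 = (1 + λ V_DS2)/(1 + λ V_DS1).
3.11/2.92 = 1.065 = (1 + 4.86 λ)/(1 + 2.13 λ).
Solving: λ (I_D1 V_DS2 − I_D2 V_DS1) = I_D2 − I_D1, so λ = (3.11 − 2.92) / (2.92 × 4.86 − 3.11 × 2.13) = 0.19 / 7.57 = 0.0251 V⁻¹.

λ = 0.0251 V⁻¹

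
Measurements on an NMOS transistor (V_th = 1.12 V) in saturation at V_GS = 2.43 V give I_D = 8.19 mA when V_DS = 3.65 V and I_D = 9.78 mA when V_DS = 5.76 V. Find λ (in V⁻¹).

λ = 0.139 V⁻¹

With V_GS fixed, I_D ∝ (1 + λ V_DS) in saturation, so I_D2/I_D1 = (1 + λ V_DS2)/(1 + λ V_DS1).
9.78/8.19 = 1.194 = (1 + 5.76 λ)/(1 + 3.65 λ).
Solving: λ (I_D1 V_DS2 − I_D2 V_DS1) = I_D2 − I_D1, so λ = (9.78 − 8.19) / (8.19 × 5.76 − 9.78 × 3.65) = 1.59 / 11.5 = 0.139 V⁻¹.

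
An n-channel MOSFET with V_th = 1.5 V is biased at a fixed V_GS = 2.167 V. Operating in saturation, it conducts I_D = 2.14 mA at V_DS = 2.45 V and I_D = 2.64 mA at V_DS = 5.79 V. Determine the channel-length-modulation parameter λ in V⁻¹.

λ = 0.0844 V⁻¹

With V_GS fixed, I_D ∝ (1 + λ V_DS) in saturation, so I_D2/I_D1 = (1 + λ V_DS2)/(1 + λ V_DS1).
2.64/2.14 = 1.234 = (1 + 5.79 λ)/(1 + 2.45 λ).
Solving: λ (I_D1 V_DS2 − I_D2 V_DS1) = I_D2 − I_D1, so λ = (2.64 − 2.14) / (2.14 × 5.79 − 2.64 × 2.45) = 0.5 / 5.92 = 0.0844 V⁻¹.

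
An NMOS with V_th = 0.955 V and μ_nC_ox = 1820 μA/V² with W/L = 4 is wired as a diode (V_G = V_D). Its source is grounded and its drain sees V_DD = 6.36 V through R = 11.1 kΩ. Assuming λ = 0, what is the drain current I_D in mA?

I_D = 0.455 mA

With gate tied to drain, V_GS = V_DS ≥ V_GS − V_th, so the device is in saturation.
k_n = μ_nC_ox · (W/L) = 7.28 mA/V².
KCL at the drain: ½ k_n (V_GS − V_th)² = (V_DD − V_GS)/R.
Let x = V_GS − 0.955. Then 40.4 x² + x − 5.405 = 0, giving x = 0.354 V (positive root), so V_GS = 1.31 V.
I_D = (V_DD − V_GS)/R = (6.36 − 1.31) / 11.1 = 0.455 mA.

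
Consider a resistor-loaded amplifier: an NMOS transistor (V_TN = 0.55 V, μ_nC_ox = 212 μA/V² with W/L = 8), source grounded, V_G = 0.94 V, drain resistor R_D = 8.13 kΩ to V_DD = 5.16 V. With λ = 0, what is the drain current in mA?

I_D = 0.129 mA

V_GS = V_G = 0.94 V, so V_ov = 0.94 − 0.55 = 0.39 V.
k_n = μ_nC_ox · (W/L) = 1.696 mA/V².
Assume saturation: I_D = ½ k_n V_ov² = 0.5 × 1.696 × 0.39² = 0.129 mA, giving V_DS = V_DD − I_D R_D = 5.16 − 0.129 × 8.13 = 4.11 V.
V_DS = 4.11 V ≥ V_ov = 0.39 V, confirming saturation.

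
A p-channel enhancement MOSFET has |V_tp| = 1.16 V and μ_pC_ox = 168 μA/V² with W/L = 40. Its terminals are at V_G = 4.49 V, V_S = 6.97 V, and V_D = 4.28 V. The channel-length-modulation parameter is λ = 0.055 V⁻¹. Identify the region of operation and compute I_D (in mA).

V_SG = V_S − V_G = 6.97 − 4.49 = 2.48 V; V_SD = V_S − V_D = 6.97 − 4.28 = 2.69 V.
k_p = μ_pC_ox · (W/L) = 6.72 mA/V².
V_ov = V_SG − |V_tp| = 2.48 − 1.16 = 1.32 V.
Since V_SD = 2.69 V ≥ V_ov = 1.32 V, the device is in saturation.
I_D = ½ k_p V_ov² (1 + λ V_SD) = 0.5 × 6.72 × 1.32² × (1 + 0.055 × 2.69) = 6.72 mA.

Saturation; I_D = 6.72 mA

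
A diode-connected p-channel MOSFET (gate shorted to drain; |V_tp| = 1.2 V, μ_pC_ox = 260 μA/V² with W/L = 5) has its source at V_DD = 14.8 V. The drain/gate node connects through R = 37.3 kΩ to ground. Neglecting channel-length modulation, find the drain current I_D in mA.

I_D = 0.345 mA

With gate tied to drain, V_SG = V_SD ≥ V_SG − |V_tp|, so the device is in saturation.
k_p = μ_pC_ox · (W/L) = 1.3 mA/V².
KCL at the drain: ½ k_p (V_SG − |V_tp|)² = (V_DD − V_SG)/R.
Let x = V_SG − 1.2. Then 24.2 x² + x − 13.6 = 0, giving x = 0.729 V (positive root), so V_SG = 1.93 V.
I_D = (V_DD − V_SG)/R = (14.8 − 1.93) / 37.3 = 0.345 mA.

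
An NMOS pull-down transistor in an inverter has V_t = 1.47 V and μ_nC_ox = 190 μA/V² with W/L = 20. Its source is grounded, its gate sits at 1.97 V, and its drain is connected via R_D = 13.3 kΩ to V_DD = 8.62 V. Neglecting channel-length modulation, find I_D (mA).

V_GS = V_G = 1.97 V, so V_ov = 1.97 − 1.47 = 0.5 V.
k_n = μ_nC_ox · (W/L) = 3.8 mA/V².
Assume saturation: I_D = ½ k_n V_ov² = 0.5 × 3.8 × 0.5² = 0.475 mA, giving V_DS = V_DD − I_D R_D = 8.62 − 0.475 × 13.3 = 2.3 V.
V_DS = 2.3 V ≥ V_ov = 0.5 V, confirming saturation.

I_D = 0.475 mA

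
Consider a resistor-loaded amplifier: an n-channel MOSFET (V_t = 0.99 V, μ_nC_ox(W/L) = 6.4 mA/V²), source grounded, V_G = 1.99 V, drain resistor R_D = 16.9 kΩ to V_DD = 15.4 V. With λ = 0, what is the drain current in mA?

I_D = 0.902 mA

V_GS = V_G = 1.99 V, so V_ov = 1.99 − 0.99 = 1 V.
Assume saturation: I_D = ½ k_n V_ov² = 0.5 × 6.4 × 1² = 3.2 mA, giving V_DS = V_DD − I_D R_D = 15.4 − 3.2 × 16.9 = -38.7 V.
But -38.7 V < V_ov = 1 V, so the device is actually in triode.
In triode I_D = k_n[V_ov V_DS − ½ V_DS²] and I_D = (V_DD − V_DS)/R_D. Equating: 54.1 V_DS² − 109.2 V_DS + 15.4 = 0, giving V_DS = 0.153 V (the root below V_ov).
I_D = (15.4 − 0.153) / 16.9 = 0.902 mA.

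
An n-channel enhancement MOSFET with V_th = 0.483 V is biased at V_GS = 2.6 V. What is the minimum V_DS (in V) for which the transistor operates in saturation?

V_DS,sat = 2.12 V

The boundary between triode and saturation is V_DS = V_GS − V_th = V_ov.
V_ov = 2.6 − 0.483 = 2.12 V.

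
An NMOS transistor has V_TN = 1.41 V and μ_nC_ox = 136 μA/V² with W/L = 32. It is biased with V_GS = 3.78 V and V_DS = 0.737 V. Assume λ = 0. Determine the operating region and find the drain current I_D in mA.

k_n = μ_nC_ox · (W/L) = 4.352 mA/V².
V_ov = V_GS − V_TN = 3.78 − 1.41 = 2.37 V.
Since V_DS = 0.737 V < V_ov = 2.37 V, the device is in the triode region.
I_D = k_n [V_ov · V_DS − ½ V_DS²] = 4.352 × [2.37 × 0.737 − 0.5 × 0.737²] = 6.42 mA.

Triode; I_D = 6.42 mA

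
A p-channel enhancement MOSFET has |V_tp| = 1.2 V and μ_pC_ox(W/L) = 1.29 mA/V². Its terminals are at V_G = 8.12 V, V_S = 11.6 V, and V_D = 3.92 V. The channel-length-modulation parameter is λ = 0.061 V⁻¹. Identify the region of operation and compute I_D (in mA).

V_SG = V_S − V_G = 11.6 − 8.12 = 3.48 V; V_SD = V_S − V_D = 11.6 − 3.92 = 7.68 V.
V_ov = V_SG − |V_tp| = 3.48 − 1.2 = 2.28 V.
Since V_SD = 7.68 V ≥ V_ov = 2.28 V, the device is in saturation.
I_D = ½ k_p V_ov² (1 + λ V_SD) = 0.5 × 1.29 × 2.28² × (1 + 0.061 × 7.68) = 4.92 mA.

Saturation; I_D = 4.92 mA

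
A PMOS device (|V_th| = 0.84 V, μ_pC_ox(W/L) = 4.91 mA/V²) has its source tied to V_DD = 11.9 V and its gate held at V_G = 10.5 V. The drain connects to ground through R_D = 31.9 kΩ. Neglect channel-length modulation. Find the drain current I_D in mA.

V_SG = V_DD − V_G = 11.9 − 10.5 = 1.4 V, so V_ov = 1.4 − 0.84 = 0.56 V.
Assume saturation: I_D = ½ k_p V_ov² = 0.5 × 4.91 × 0.56² = 0.77 mA, giving V_SD = V_DD − I_D R_D = 11.9 − 0.77 × 31.9 = -12.7 V.
But -12.7 V < V_ov = 0.56 V, so the device is actually in triode.
In triode I_D = k_p[V_ov V_SD − ½ V_SD²] and I_D = (V_DD − V_SD)/R_D. Equating: 78.3 V_SD² − 88.71 V_SD + 11.9 = 0, giving V_SD = 0.155 V (the root below V_ov).
I_D = (11.9 − 0.155) / 31.9 = 0.368 mA.

I_D = 0.368 mA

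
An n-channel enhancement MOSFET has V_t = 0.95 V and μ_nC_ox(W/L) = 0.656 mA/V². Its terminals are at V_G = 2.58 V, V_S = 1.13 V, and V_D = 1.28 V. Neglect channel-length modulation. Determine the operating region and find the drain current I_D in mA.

Triode; I_D = 0.0418 mA

V_GS = V_G − V_S = 2.58 − 1.13 = 1.45 V; V_DS = V_D − V_S = 1.28 − 1.13 = 0.15 V.
V_ov = V_GS − V_t = 1.45 − 0.95 = 0.5 V.
Since V_DS = 0.15 V < V_ov = 0.5 V, the device is in the triode region.
I_D = k_n [V_ov · V_DS − ½ V_DS²] = 0.656 × [0.5 × 0.15 − 0.5 × 0.15²] = 0.0418 mA.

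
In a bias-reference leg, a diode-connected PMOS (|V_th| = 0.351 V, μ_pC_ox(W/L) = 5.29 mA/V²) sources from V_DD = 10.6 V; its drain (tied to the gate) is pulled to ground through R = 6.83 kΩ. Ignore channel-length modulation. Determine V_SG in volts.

V_SG = 1.08 V

With gate tied to drain, V_SG = V_SD ≥ V_SG − |V_th|, so the device is in saturation.
KCL at the drain: ½ k_p (V_SG − |V_th|)² = (V_DD − V_SG)/R.
Let x = V_SG − 0.351. Then 18.1 x² + x − 10.25 = 0, giving x = 0.726 V (positive root), so V_SG = 1.08 V.
I_D = (V_DD − V_SG)/R = (10.6 − 1.08) / 6.83 = 1.39 mA.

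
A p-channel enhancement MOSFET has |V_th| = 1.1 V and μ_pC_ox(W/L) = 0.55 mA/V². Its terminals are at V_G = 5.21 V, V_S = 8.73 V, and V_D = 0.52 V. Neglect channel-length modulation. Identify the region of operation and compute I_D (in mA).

Saturation; I_D = 1.61 mA

V_SG = V_S − V_G = 8.73 − 5.21 = 3.52 V; V_SD = V_S − V_D = 8.73 − 0.52 = 8.21 V.
V_ov = V_SG − |V_th| = 3.52 − 1.1 = 2.42 V.
Since V_SD = 8.21 V ≥ V_ov = 2.42 V, the device is in saturation.
I_D = ½ k_p V_ov² = 0.5 × 0.55 × 2.42² = 1.61 mA.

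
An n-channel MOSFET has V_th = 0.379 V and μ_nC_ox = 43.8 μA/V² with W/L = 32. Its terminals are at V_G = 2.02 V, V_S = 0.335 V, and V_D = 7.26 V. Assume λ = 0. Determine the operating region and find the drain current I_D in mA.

Saturation; I_D = 1.20 mA

V_GS = V_G − V_S = 2.02 − 0.335 = 1.69 V; V_DS = V_D − V_S = 7.26 − 0.335 = 6.92 V.
k_n = μ_nC_ox · (W/L) = 1.402 mA/V².
V_ov = V_GS − V_th = 1.69 − 0.379 = 1.31 V.
Since V_DS = 6.92 V ≥ V_ov = 1.31 V, the device is in saturation.
I_D = ½ k_n V_ov² = 0.5 × 1.402 × 1.31² = 1.2 mA.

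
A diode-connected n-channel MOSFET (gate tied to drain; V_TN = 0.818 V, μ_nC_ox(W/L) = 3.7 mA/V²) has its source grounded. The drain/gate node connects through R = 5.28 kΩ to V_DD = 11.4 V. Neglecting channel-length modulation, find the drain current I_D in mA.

With gate tied to drain, V_GS = V_DS ≥ V_GS − V_TN, so the device is in saturation.
KCL at the drain: ½ k_n (V_GS − V_TN)² = (V_DD − V_GS)/R.
Let x = V_GS − 0.818. Then 9.77 x² + x − 10.58 = 0, giving x = 0.991 V (positive root), so V_GS = 1.81 V.
I_D = (V_DD − V_GS)/R = (11.4 − 1.81) / 5.28 = 1.82 mA.

I_D = 1.82 mA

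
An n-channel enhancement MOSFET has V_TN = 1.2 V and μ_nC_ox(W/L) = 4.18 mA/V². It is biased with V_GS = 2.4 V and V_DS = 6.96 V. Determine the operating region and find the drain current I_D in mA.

Saturation; I_D = 3.01 mA

V_ov = V_GS − V_TN = 2.4 − 1.2 = 1.2 V.
Since V_DS = 6.96 V ≥ V_ov = 1.2 V, the device is in saturation.
I_D = ½ k_n V_ov² = 0.5 × 4.18 × 1.2² = 3.01 mA.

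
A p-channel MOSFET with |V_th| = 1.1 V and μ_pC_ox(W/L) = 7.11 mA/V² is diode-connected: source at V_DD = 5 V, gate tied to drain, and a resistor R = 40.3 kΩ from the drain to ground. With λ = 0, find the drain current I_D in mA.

With gate tied to drain, V_SG = V_SD ≥ V_SG − |V_th|, so the device is in saturation.
KCL at the drain: ½ k_p (V_SG − |V_th|)² = (V_DD − V_SG)/R.
Let x = V_SG − 1.1. Then 143 x² + x − 3.9 = 0, giving x = 0.162 V (positive root), so V_SG = 1.26 V.
I_D = (V_DD − V_SG)/R = (5 − 1.26) / 40.3 = 0.0928 mA.

I_D = 0.0928 mA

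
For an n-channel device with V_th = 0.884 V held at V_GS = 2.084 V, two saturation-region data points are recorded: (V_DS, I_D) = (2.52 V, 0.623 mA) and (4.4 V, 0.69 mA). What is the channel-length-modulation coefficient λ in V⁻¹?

With V_GS fixed, I_D ∝ (1 + λ V_DS) in saturation, so I_D2/I_D1 = (1 + λ V_DS2)/(1 + λ V_DS1).
0.69/0.623 = 1.108 = (1 + 4.4 λ)/(1 + 2.52 λ).
Solving: λ (I_D1 V_DS2 − I_D2 V_DS1) = I_D2 − I_D1, so λ = (0.69 − 0.623) / (0.623 × 4.4 − 0.69 × 2.52) = 0.067 / 1 = 0.0668 V⁻¹.

λ = 0.0668 V⁻¹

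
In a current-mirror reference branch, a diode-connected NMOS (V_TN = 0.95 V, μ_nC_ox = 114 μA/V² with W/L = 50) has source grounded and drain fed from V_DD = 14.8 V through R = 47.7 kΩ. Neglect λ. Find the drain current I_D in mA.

With gate tied to drain, V_GS = V_DS ≥ V_GS − V_TN, so the device is in saturation.
k_n = μ_nC_ox · (W/L) = 5.7 mA/V².
KCL at the drain: ½ k_n (V_GS − V_TN)² = (V_DD − V_GS)/R.
Let x = V_GS − 0.95. Then 136 x² + x − 13.85 = 0, giving x = 0.316 V (positive root), so V_GS = 1.27 V.
I_D = (V_DD − V_GS)/R = (14.8 − 1.27) / 47.7 = 0.284 mA.

I_D = 0.284 mA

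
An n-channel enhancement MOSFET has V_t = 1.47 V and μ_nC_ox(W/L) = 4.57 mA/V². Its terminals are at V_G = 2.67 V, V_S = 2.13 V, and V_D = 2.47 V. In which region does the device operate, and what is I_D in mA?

V_GS = V_G − V_S = 2.67 − 2.13 = 0.54 V; V_DS = V_D − V_S = 2.47 − 2.13 = 0.34 V.
V_GS = 0.54 V < V_t = 1.47 V, so the transistor is in cutoff.

Cutoff; I_D = 0 mA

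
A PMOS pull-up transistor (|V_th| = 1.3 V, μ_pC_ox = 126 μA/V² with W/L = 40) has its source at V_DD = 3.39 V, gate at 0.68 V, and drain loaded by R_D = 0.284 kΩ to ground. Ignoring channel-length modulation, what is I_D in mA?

I_D = 5.01 mA

V_SG = V_DD − V_G = 3.39 − 0.68 = 2.71 V, so V_ov = 2.71 − 1.3 = 1.41 V.
k_p = μ_pC_ox · (W/L) = 5.04 mA/V².
Assume saturation: I_D = ½ k_p V_ov² = 0.5 × 5.04 × 1.41² = 5.01 mA, giving V_SD = V_DD − I_D R_D = 3.39 − 5.01 × 0.284 = 1.97 V.
V_SD = 1.97 V ≥ V_ov = 1.41 V, confirming saturation.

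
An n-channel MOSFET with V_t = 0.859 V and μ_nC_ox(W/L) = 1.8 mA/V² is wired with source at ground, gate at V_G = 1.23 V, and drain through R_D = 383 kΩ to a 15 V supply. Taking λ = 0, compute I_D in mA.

V_GS = V_G = 1.23 V, so V_ov = 1.23 − 0.859 = 0.371 V.
Assume saturation: I_D = ½ k_n V_ov² = 0.5 × 1.8 × 0.371² = 0.124 mA, giving V_DS = V_DD − I_D R_D = 15 − 0.124 × 383 = -32.4 V.
But -32.4 V < V_ov = 0.371 V, so the device is actually in triode.
In triode I_D = k_n[V_ov V_DS − ½ V_DS²] and I_D = (V_DD − V_DS)/R_D. Equating: 345 V_DS² − 256.8 V_DS + 15 = 0, giving V_DS = 0.0639 V (the root below V_ov).
I_D = (15 − 0.0639) / 383 = 0.039 mA.

I_D = 0.0390 mA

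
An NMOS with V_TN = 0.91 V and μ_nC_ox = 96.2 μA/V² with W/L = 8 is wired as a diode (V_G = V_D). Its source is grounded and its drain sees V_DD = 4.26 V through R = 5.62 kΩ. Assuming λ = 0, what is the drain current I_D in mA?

With gate tied to drain, V_GS = V_DS ≥ V_GS − V_TN, so the device is in saturation.
k_n = μ_nC_ox · (W/L) = 0.7696 mA/V².
KCL at the drain: ½ k_n (V_GS − V_TN)² = (V_DD − V_GS)/R.
Let x = V_GS − 0.91. Then 2.16 x² + x − 3.35 = 0, giving x = 1.03 V (positive root), so V_GS = 1.94 V.
I_D = (V_DD − V_GS)/R = (4.26 − 1.94) / 5.62 = 0.412 mA.

I_D = 0.412 mA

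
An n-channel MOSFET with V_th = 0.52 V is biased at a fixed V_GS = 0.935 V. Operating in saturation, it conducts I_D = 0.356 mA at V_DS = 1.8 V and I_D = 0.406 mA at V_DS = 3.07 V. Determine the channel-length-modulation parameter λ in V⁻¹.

With V_GS fixed, I_D ∝ (1 + λ V_DS) in saturation, so I_D2/I_D1 = (1 + λ V_DS2)/(1 + λ V_DS1).
0.406/0.356 = 1.14 = (1 + 3.07 λ)/(1 + 1.8 λ).
Solving: λ (I_D1 V_DS2 − I_D2 V_DS1) = I_D2 − I_D1, so λ = (0.406 − 0.356) / (0.356 × 3.07 − 0.406 × 1.8) = 0.05 / 0.362 = 0.138 V⁻¹.

λ = 0.138 V⁻¹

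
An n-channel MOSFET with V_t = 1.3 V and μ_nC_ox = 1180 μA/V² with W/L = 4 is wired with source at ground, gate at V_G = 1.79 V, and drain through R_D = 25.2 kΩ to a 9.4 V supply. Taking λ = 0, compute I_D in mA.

V_GS = V_G = 1.79 V, so V_ov = 1.79 − 1.3 = 0.49 V.
k_n = μ_nC_ox · (W/L) = 4.72 mA/V².
Assume saturation: I_D = ½ k_n V_ov² = 0.5 × 4.72 × 0.49² = 0.567 mA, giving V_DS = V_DD − I_D R_D = 9.4 − 0.567 × 25.2 = -4.88 V.
But -4.88 V < V_ov = 0.49 V, so the device is actually in triode.
In triode I_D = k_n[V_ov V_DS − ½ V_DS²] and I_D = (V_DD − V_DS)/R_D. Equating: 59.5 V_DS² − 59.28 V_DS + 9.4 = 0, giving V_DS = 0.198 V (the root below V_ov).
I_D = (9.4 − 0.198) / 25.2 = 0.365 mA.

I_D = 0.365 mA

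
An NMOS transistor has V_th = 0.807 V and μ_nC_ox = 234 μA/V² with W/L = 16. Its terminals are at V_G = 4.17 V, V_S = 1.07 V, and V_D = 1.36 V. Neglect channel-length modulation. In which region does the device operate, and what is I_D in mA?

Triode; I_D = 2.33 mA

V_GS = V_G − V_S = 4.17 − 1.07 = 3.1 V; V_DS = V_D − V_S = 1.36 − 1.07 = 0.29 V.
k_n = μ_nC_ox · (W/L) = 3.744 mA/V².
V_ov = V_GS − V_th = 3.1 − 0.807 = 2.29 V.
Since V_DS = 0.29 V < V_ov = 2.29 V, the device is in the triode region.
I_D = k_n [V_ov · V_DS − ½ V_DS²] = 3.744 × [2.29 × 0.29 − 0.5 × 0.29²] = 2.33 mA.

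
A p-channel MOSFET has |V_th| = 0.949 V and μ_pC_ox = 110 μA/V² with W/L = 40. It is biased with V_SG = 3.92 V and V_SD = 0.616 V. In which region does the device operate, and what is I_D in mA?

Triode; I_D = 7.22 mA

k_p = μ_pC_ox · (W/L) = 4.4 mA/V².
V_ov = V_SG − |V_th| = 3.92 − 0.949 = 2.97 V.
Since V_SD = 0.616 V < V_ov = 2.97 V, the device is in the triode region.
I_D = k_p [V_ov · V_SD − ½ V_SD²] = 4.4 × [2.97 × 0.616 − 0.5 × 0.616²] = 7.22 mA.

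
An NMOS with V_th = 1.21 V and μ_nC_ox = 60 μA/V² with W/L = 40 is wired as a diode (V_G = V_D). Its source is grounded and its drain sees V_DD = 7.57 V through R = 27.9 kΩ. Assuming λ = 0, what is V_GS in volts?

V_GS = 1.63 V

With gate tied to drain, V_GS = V_DS ≥ V_GS − V_th, so the device is in saturation.
k_n = μ_nC_ox · (W/L) = 2.4 mA/V².
KCL at the drain: ½ k_n (V_GS − V_th)² = (V_DD − V_GS)/R.
Let x = V_GS − 1.21. Then 33.5 x² + x − 6.36 = 0, giving x = 0.421 V (positive root), so V_GS = 1.63 V.
I_D = (V_DD − V_GS)/R = (7.57 − 1.63) / 27.9 = 0.213 mA.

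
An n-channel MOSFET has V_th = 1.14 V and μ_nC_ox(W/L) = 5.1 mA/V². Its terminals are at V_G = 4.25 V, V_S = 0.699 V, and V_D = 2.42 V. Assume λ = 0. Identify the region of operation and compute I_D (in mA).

Triode; I_D = 13.6 mA

V_GS = V_G − V_S = 4.25 − 0.699 = 3.55 V; V_DS = V_D − V_S = 2.42 − 0.699 = 1.72 V.
V_ov = V_GS − V_th = 3.55 − 1.14 = 2.41 V.
Since V_DS = 1.72 V < V_ov = 2.41 V, the device is in the triode region.
I_D = k_n [V_ov · V_DS − ½ V_DS²] = 5.1 × [2.41 × 1.72 − 0.5 × 1.72²] = 13.6 mA.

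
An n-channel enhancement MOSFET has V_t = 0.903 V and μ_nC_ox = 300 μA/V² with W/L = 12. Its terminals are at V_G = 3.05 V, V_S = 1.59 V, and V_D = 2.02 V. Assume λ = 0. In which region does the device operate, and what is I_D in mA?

V_GS = V_G − V_S = 3.05 − 1.59 = 1.46 V; V_DS = V_D − V_S = 2.02 − 1.59 = 0.43 V.
k_n = μ_nC_ox · (W/L) = 3.6 mA/V².
V_ov = V_GS − V_t = 1.46 − 0.903 = 0.557 V.
Since V_DS = 0.43 V < V_ov = 0.557 V, the device is in the triode region.
I_D = k_n [V_ov · V_DS − ½ V_DS²] = 3.6 × [0.557 × 0.43 − 0.5 × 0.43²] = 0.529 mA.

Triode; I_D = 0.529 mA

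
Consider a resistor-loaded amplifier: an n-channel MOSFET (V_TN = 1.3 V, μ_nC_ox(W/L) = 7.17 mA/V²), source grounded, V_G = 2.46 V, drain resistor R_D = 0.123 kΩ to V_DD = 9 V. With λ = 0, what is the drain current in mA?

I_D = 4.82 mA

V_GS = V_G = 2.46 V, so V_ov = 2.46 − 1.3 = 1.16 V.
Assume saturation: I_D = ½ k_n V_ov² = 0.5 × 7.17 × 1.16² = 4.82 mA, giving V_DS = V_DD − I_D R_D = 9 − 4.82 × 0.123 = 8.41 V.
V_DS = 8.41 V ≥ V_ov = 1.16 V, confirming saturation.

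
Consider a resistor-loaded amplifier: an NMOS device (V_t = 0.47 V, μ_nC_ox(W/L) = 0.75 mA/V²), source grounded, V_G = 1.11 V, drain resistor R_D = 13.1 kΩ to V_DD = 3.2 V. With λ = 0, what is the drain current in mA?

I_D = 0.154 mA

V_GS = V_G = 1.11 V, so V_ov = 1.11 − 0.47 = 0.64 V.
Assume saturation: I_D = ½ k_n V_ov² = 0.5 × 0.75 × 0.64² = 0.154 mA, giving V_DS = V_DD − I_D R_D = 3.2 − 0.154 × 13.1 = 1.19 V.
V_DS = 1.19 V ≥ V_ov = 0.64 V, confirming saturation.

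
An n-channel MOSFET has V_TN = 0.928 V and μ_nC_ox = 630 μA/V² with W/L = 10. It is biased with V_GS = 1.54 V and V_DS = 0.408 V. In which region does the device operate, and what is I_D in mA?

k_n = μ_nC_ox · (W/L) = 6.3 mA/V².
V_ov = V_GS − V_TN = 1.54 − 0.928 = 0.612 V.
Since V_DS = 0.408 V < V_ov = 0.612 V, the device is in the triode region.
I_D = k_n [V_ov · V_DS − ½ V_DS²] = 6.3 × [0.612 × 0.408 − 0.5 × 0.408²] = 1.05 mA.

Triode; I_D = 1.05 mA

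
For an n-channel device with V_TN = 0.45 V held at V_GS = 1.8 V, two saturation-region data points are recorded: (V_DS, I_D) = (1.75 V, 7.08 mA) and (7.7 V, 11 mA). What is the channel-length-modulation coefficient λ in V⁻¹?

λ = 0.111 V⁻¹

With V_GS fixed, I_D ∝ (1 + λ V_DS) in saturation, so I_D2/I_D1 = (1 + λ V_DS2)/(1 + λ V_DS1).
11/7.08 = 1.554 = (1 + 7.7 λ)/(1 + 1.75 λ).
Solving: λ (I_D1 V_DS2 − I_D2 V_DS1) = I_D2 − I_D1, so λ = (11 − 7.08) / (7.08 × 7.7 − 11 × 1.75) = 3.92 / 35.3 = 0.111 V⁻¹.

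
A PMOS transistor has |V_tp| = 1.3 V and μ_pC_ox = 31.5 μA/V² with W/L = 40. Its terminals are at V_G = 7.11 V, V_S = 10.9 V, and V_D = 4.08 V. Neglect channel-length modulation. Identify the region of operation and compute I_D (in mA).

V_SG = V_S − V_G = 10.9 − 7.11 = 3.79 V; V_SD = V_S − V_D = 10.9 − 4.08 = 6.82 V.
k_p = μ_pC_ox · (W/L) = 1.26 mA/V².
V_ov = V_SG − |V_tp| = 3.79 − 1.3 = 2.49 V.
Since V_SD = 6.82 V ≥ V_ov = 2.49 V, the device is in saturation.
I_D = ½ k_p V_ov² = 0.5 × 1.26 × 2.49² = 3.91 mA.

Saturation; I_D = 3.91 mA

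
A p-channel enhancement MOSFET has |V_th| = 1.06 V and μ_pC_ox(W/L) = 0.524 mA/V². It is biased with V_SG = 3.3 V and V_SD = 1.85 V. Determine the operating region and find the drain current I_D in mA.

V_ov = V_SG − |V_th| = 3.3 − 1.06 = 2.24 V.
Since V_SD = 1.85 V < V_ov = 2.24 V, the device is in the triode region.
I_D = k_p [V_ov · V_SD − ½ V_SD²] = 0.524 × [2.24 × 1.85 − 0.5 × 1.85²] = 1.27 mA.

Triode; I_D = 1.27 mA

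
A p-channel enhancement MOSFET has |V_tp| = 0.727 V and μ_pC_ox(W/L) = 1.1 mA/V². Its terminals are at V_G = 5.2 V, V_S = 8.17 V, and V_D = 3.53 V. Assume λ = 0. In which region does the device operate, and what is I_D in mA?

Saturation; I_D = 2.77 mA

V_SG = V_S − V_G = 8.17 − 5.2 = 2.97 V; V_SD = V_S − V_D = 8.17 − 3.53 = 4.64 V.
V_ov = V_SG − |V_tp| = 2.97 − 0.727 = 2.24 V.
Since V_SD = 4.64 V ≥ V_ov = 2.24 V, the device is in saturation.
I_D = ½ k_p V_ov² = 0.5 × 1.1 × 2.24² = 2.77 mA.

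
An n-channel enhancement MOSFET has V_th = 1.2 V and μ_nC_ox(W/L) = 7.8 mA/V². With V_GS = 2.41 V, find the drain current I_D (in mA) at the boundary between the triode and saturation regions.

At the boundary V_DS = V_ov = V_GS − V_th = 2.41 − 1.2 = 1.21 V.
I_D = ½ k_n V_ov² = 0.5 × 7.8 × 1.21² = 5.71 mA.

I_D = 5.71 mA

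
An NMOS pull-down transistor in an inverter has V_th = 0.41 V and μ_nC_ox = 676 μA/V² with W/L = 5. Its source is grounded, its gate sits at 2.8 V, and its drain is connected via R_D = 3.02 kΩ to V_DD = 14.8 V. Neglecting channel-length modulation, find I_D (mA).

V_GS = V_G = 2.8 V, so V_ov = 2.8 − 0.41 = 2.39 V.
k_n = μ_nC_ox · (W/L) = 3.38 mA/V².
Assume saturation: I_D = ½ k_n V_ov² = 0.5 × 3.38 × 2.39² = 9.65 mA, giving V_DS = V_DD − I_D R_D = 14.8 − 9.65 × 3.02 = -14.4 V.
But -14.4 V < V_ov = 2.39 V, so the device is actually in triode.
In triode I_D = k_n[V_ov V_DS − ½ V_DS²] and I_D = (V_DD − V_DS)/R_D. Equating: 5.1 V_DS² − 25.4 V_DS + 14.8 = 0, giving V_DS = 0.674 V (the root below V_ov).
I_D = (14.8 − 0.674) / 3.02 = 4.68 mA.

I_D = 4.68 mA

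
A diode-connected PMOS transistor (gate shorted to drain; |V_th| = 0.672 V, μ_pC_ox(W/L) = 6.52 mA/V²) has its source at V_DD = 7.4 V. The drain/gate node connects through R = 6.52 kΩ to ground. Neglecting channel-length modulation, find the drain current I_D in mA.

With gate tied to drain, V_SG = V_SD ≥ V_SG − |V_th|, so the device is in saturation.
KCL at the drain: ½ k_p (V_SG − |V_th|)² = (V_DD − V_SG)/R.
Let x = V_SG − 0.672. Then 21.3 x² + x − 6.728 = 0, giving x = 0.54 V (positive root), so V_SG = 1.21 V.
I_D = (V_DD − V_SG)/R = (7.4 − 1.21) / 6.52 = 0.949 mA.

I_D = 0.949 mA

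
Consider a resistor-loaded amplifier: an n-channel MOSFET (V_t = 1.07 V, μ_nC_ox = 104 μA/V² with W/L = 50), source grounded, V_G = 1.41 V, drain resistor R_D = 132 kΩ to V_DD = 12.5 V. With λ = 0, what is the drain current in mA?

V_GS = V_G = 1.41 V, so V_ov = 1.41 − 1.07 = 0.34 V.
k_n = μ_nC_ox · (W/L) = 5.2 mA/V².
Assume saturation: I_D = ½ k_n V_ov² = 0.5 × 5.2 × 0.34² = 0.301 mA, giving V_DS = V_DD − I_D R_D = 12.5 − 0.301 × 132 = -27.2 V.
But -27.2 V < V_ov = 0.34 V, so the device is actually in triode.
In triode I_D = k_n[V_ov V_DS − ½ V_DS²] and I_D = (V_DD − V_DS)/R_D. Equating: 343 V_DS² − 234.4 V_DS + 12.5 = 0, giving V_DS = 0.0583 V (the root below V_ov).
I_D = (12.5 − 0.0583) / 132 = 0.0943 mA.

I_D = 0.0943 mA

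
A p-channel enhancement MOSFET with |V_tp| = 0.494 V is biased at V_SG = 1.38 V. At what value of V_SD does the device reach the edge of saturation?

V_SD,sat = 0.886 V

The boundary between triode and saturation is V_SD = V_SG − |V_tp| = V_ov.
V_ov = 1.38 − 0.494 = 0.886 V.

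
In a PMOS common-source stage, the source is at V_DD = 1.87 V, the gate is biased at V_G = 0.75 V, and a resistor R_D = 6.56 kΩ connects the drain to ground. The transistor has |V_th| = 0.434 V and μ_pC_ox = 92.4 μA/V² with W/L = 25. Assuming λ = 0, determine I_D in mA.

I_D = 0.256 mA

V_SG = V_DD − V_G = 1.87 − 0.75 = 1.12 V, so V_ov = 1.12 − 0.434 = 0.686 V.
k_p = μ_pC_ox · (W/L) = 2.31 mA/V².
Assume saturation: I_D = ½ k_p V_ov² = 0.5 × 2.31 × 0.686² = 0.544 mA, giving V_SD = V_DD − I_D R_D = 1.87 − 0.544 × 6.56 = -1.7 V.
But -1.7 V < V_ov = 0.686 V, so the device is actually in triode.
In triode I_D = k_p[V_ov V_SD − ½ V_SD²] and I_D = (V_DD − V_SD)/R_D. Equating: 7.58 V_SD² − 11.4 V_SD + 1.87 = 0, giving V_SD = 0.187 V (the root below V_ov).
I_D = (1.87 − 0.187) / 6.56 = 0.256 mA.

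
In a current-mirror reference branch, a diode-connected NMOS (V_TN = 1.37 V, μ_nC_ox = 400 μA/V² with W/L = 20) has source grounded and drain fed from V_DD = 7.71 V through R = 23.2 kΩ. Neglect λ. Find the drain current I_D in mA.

I_D = 0.262 mA

With gate tied to drain, V_GS = V_DS ≥ V_GS − V_TN, so the device is in saturation.
k_n = μ_nC_ox · (W/L) = 8 mA/V².
KCL at the drain: ½ k_n (V_GS − V_TN)² = (V_DD − V_GS)/R.
Let x = V_GS − 1.37. Then 92.8 x² + x − 6.34 = 0, giving x = 0.256 V (positive root), so V_GS = 1.63 V.
I_D = (V_DD − V_GS)/R = (7.71 − 1.63) / 23.2 = 0.262 mA.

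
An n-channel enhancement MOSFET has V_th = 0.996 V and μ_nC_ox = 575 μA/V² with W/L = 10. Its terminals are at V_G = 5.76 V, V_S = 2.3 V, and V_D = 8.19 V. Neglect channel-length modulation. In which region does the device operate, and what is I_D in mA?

Saturation; I_D = 17.5 mA

V_GS = V_G − V_S = 5.76 − 2.3 = 3.46 V; V_DS = V_D − V_S = 8.19 − 2.3 = 5.89 V.
k_n = μ_nC_ox · (W/L) = 5.75 mA/V².
V_ov = V_GS − V_th = 3.46 − 0.996 = 2.46 V.
Since V_DS = 5.89 V ≥ V_ov = 2.46 V, the device is in saturation.
I_D = ½ k_n V_ov² = 0.5 × 5.75 × 2.46² = 17.5 mA.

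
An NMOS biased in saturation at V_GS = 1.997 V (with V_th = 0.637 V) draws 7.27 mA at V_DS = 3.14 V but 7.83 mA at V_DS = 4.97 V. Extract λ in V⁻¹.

λ = 0.0485 V⁻¹

With V_GS fixed, I_D ∝ (1 + λ V_DS) in saturation, so I_D2/I_D1 = (1 + λ V_DS2)/(1 + λ V_DS1).
7.83/7.27 = 1.077 = (1 + 4.97 λ)/(1 + 3.14 λ).
Solving: λ (I_D1 V_DS2 − I_D2 V_DS1) = I_D2 − I_D1, so λ = (7.83 − 7.27) / (7.27 × 4.97 − 7.83 × 3.14) = 0.56 / 11.5 = 0.0485 V⁻¹.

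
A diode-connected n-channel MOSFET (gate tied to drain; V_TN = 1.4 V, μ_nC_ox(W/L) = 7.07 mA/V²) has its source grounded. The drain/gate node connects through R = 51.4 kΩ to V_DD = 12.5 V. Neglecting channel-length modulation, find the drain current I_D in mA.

I_D = 0.211 mA

With gate tied to drain, V_GS = V_DS ≥ V_GS − V_TN, so the device is in saturation.
KCL at the drain: ½ k_n (V_GS − V_TN)² = (V_DD − V_GS)/R.
Let x = V_GS − 1.4. Then 182 x² + x − 11.1 = 0, giving x = 0.244 V (positive root), so V_GS = 1.64 V.
I_D = (V_DD − V_GS)/R = (12.5 − 1.64) / 51.4 = 0.211 mA.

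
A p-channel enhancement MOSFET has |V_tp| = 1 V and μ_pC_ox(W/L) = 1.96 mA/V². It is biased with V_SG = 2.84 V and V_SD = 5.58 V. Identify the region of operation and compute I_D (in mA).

V_ov = V_SG − |V_tp| = 2.84 − 1 = 1.84 V.
Since V_SD = 5.58 V ≥ V_ov = 1.84 V, the device is in saturation.
I_D = ½ k_p V_ov² = 0.5 × 1.96 × 1.84² = 3.32 mA.

Saturation; I_D = 3.32 mA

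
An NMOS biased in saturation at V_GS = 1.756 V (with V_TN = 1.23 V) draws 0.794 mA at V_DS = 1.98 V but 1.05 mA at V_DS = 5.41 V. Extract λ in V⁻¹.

λ = 0.115 V⁻¹

With V_GS fixed, I_D ∝ (1 + λ V_DS) in saturation, so I_D2/I_D1 = (1 + λ V_DS2)/(1 + λ V_DS1).
1.05/0.794 = 1.322 = (1 + 5.41 λ)/(1 + 1.98 λ).
Solving: λ (I_D1 V_DS2 − I_D2 V_DS1) = I_D2 − I_D1, so λ = (1.05 − 0.794) / (0.794 × 5.41 − 1.05 × 1.98) = 0.256 / 2.22 = 0.115 V⁻¹.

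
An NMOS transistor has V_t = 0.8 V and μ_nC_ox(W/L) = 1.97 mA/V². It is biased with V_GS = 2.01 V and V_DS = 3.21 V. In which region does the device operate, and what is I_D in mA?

Saturation; I_D = 1.44 mA

V_ov = V_GS − V_t = 2.01 − 0.8 = 1.21 V.
Since V_DS = 3.21 V ≥ V_ov = 1.21 V, the device is in saturation.
I_D = ½ k_n V_ov² = 0.5 × 1.97 × 1.21² = 1.44 mA.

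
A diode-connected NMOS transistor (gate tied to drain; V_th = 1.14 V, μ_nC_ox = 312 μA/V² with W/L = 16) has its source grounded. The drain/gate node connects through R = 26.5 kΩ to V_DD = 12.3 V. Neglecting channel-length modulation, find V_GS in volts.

V_GS = 1.54 V

With gate tied to drain, V_GS = V_DS ≥ V_GS − V_th, so the device is in saturation.
k_n = μ_nC_ox · (W/L) = 4.992 mA/V².
KCL at the drain: ½ k_n (V_GS − V_th)² = (V_DD − V_GS)/R.
Let x = V_GS − 1.14. Then 66.1 x² + x − 11.16 = 0, giving x = 0.403 V (positive root), so V_GS = 1.54 V.
I_D = (V_DD − V_GS)/R = (12.3 − 1.54) / 26.5 = 0.406 mA.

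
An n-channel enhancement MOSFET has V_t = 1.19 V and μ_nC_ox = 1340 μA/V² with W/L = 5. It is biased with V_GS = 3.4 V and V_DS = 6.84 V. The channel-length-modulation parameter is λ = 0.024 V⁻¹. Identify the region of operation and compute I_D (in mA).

k_n = μ_nC_ox · (W/L) = 6.7 mA/V².
V_ov = V_GS − V_t = 3.4 − 1.19 = 2.21 V.
Since V_DS = 6.84 V ≥ V_ov = 2.21 V, the device is in saturation.
I_D = ½ k_n V_ov² (1 + λ V_DS) = 0.5 × 6.7 × 2.21² × (1 + 0.024 × 6.84) = 19 mA.

Saturation; I_D = 19.0 mA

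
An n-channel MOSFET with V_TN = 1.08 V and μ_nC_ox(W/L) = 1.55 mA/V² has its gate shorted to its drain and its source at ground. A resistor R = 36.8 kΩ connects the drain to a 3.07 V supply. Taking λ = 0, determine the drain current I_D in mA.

I_D = 0.0474 mA

With gate tied to drain, V_GS = V_DS ≥ V_GS − V_TN, so the device is in saturation.
KCL at the drain: ½ k_n (V_GS − V_TN)² = (V_DD − V_GS)/R.
Let x = V_GS − 1.08. Then 28.5 x² + x − 1.99 = 0, giving x = 0.247 V (positive root), so V_GS = 1.33 V.
I_D = (V_DD − V_GS)/R = (3.07 − 1.33) / 36.8 = 0.0474 mA.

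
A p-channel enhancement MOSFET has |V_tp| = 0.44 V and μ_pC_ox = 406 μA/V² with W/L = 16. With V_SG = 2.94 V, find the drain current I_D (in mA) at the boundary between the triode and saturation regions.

I_D = 20.3 mA

At the boundary V_SD = V_ov = V_SG − |V_tp| = 2.94 − 0.44 = 2.5 V.
k_p = μ_pC_ox · (W/L) = 6.496 mA/V².
I_D = ½ k_p V_ov² = 0.5 × 6.496 × 2.5² = 20.3 mA.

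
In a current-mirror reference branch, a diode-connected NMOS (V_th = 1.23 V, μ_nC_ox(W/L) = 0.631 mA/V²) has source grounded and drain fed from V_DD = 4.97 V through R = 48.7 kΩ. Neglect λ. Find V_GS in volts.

V_GS = 1.69 V

With gate tied to drain, V_GS = V_DS ≥ V_GS − V_th, so the device is in saturation.
KCL at the drain: ½ k_n (V_GS − V_th)² = (V_DD − V_GS)/R.
Let x = V_GS − 1.23. Then 15.4 x² + x − 3.74 = 0, giving x = 0.462 V (positive root), so V_GS = 1.69 V.
I_D = (V_DD − V_GS)/R = (4.97 − 1.69) / 48.7 = 0.0673 mA.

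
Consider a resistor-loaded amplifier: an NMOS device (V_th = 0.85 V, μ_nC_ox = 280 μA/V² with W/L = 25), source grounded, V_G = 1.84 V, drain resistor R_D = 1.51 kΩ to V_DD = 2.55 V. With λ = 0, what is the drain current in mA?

I_D = 1.52 mA

V_GS = V_G = 1.84 V, so V_ov = 1.84 − 0.85 = 0.99 V.
k_n = μ_nC_ox · (W/L) = 7 mA/V².
Assume saturation: I_D = ½ k_n V_ov² = 0.5 × 7 × 0.99² = 3.43 mA, giving V_DS = V_DD − I_D R_D = 2.55 − 3.43 × 1.51 = -2.63 V.
But -2.63 V < V_ov = 0.99 V, so the device is actually in triode.
In triode I_D = k_n[V_ov V_DS − ½ V_DS²] and I_D = (V_DD − V_DS)/R_D. Equating: 5.29 V_DS² − 11.46 V_DS + 2.55 = 0, giving V_DS = 0.252 V (the root below V_ov).
I_D = (2.55 − 0.252) / 1.51 = 1.52 mA.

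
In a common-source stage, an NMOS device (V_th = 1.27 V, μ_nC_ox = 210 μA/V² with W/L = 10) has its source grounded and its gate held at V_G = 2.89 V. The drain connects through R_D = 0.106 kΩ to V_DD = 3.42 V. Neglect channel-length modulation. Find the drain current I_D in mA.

V_GS = V_G = 2.89 V, so V_ov = 2.89 − 1.27 = 1.62 V.
k_n = μ_nC_ox · (W/L) = 2.1 mA/V².
Assume saturation: I_D = ½ k_n V_ov² = 0.5 × 2.1 × 1.62² = 2.76 mA, giving V_DS = V_DD − I_D R_D = 3.42 − 2.76 × 0.106 = 3.13 V.
V_DS = 3.13 V ≥ V_ov = 1.62 V, confirming saturation.

I_D = 2.76 mA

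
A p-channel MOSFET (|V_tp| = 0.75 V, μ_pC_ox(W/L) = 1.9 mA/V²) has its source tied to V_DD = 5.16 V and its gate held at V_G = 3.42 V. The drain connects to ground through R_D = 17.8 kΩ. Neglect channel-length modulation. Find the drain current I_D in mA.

I_D = 0.281 mA

V_SG = V_DD − V_G = 5.16 − 3.42 = 1.74 V, so V_ov = 1.74 − 0.75 = 0.99 V.
Assume saturation: I_D = ½ k_p V_ov² = 0.5 × 1.9 × 0.99² = 0.931 mA, giving V_SD = V_DD − I_D R_D = 5.16 − 0.931 × 17.8 = -11.4 V.
But -11.4 V < V_ov = 0.99 V, so the device is actually in triode.
In triode I_D = k_p[V_ov V_SD − ½ V_SD²] and I_D = (V_DD − V_SD)/R_D. Equating: 16.9 V_SD² − 34.48 V_SD + 5.16 = 0, giving V_SD = 0.163 V (the root below V_ov).
I_D = (5.16 − 0.163) / 17.8 = 0.281 mA.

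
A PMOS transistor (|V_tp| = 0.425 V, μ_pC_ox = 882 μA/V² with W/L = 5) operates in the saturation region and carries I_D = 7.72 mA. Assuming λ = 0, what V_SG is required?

V_SG = 2.30 V

k_p = μ_pC_ox · (W/L) = 4.41 mA/V².
In saturation I_D = ½ k_p (V_SG − |V_tp|)², so V_SG − |V_tp| = √(2 I_D / k_p) = √(2 × 7.72 / 4.41) = 1.87 V.
V_SG = 0.425 + 1.87 = 2.3 V.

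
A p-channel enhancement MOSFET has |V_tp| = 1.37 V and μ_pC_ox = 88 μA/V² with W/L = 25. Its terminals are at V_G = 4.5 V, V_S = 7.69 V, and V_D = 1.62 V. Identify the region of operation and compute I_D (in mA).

Saturation; I_D = 3.64 mA

V_SG = V_S − V_G = 7.69 − 4.5 = 3.19 V; V_SD = V_S − V_D = 7.69 − 1.62 = 6.07 V.
k_p = μ_pC_ox · (W/L) = 2.2 mA/V².
V_ov = V_SG − |V_tp| = 3.19 − 1.37 = 1.82 V.
Since V_SD = 6.07 V ≥ V_ov = 1.82 V, the device is in saturation.
I_D = ½ k_p V_ov² = 0.5 × 2.2 × 1.82² = 3.64 mA.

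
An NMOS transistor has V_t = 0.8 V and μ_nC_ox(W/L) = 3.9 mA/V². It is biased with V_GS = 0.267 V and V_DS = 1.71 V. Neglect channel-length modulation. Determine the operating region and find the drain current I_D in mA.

Cutoff; I_D = 0 mA

V_GS = 0.267 V < V_t = 0.8 V, so the transistor is in cutoff.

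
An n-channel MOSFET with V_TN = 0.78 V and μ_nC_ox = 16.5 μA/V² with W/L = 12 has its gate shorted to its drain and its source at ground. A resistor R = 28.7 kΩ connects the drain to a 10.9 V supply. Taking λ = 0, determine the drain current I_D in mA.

I_D = 0.293 mA

With gate tied to drain, V_GS = V_DS ≥ V_GS − V_TN, so the device is in saturation.
k_n = μ_nC_ox · (W/L) = 0.198 mA/V².
KCL at the drain: ½ k_n (V_GS − V_TN)² = (V_DD − V_GS)/R.
Let x = V_GS − 0.78. Then 2.84 x² + x − 10.12 = 0, giving x = 1.72 V (positive root), so V_GS = 2.5 V.
I_D = (V_DD − V_GS)/R = (10.9 − 2.5) / 28.7 = 0.293 mA.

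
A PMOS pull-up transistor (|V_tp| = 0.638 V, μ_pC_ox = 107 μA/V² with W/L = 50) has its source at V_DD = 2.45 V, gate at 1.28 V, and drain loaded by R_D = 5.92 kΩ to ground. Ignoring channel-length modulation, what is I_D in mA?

I_D = 0.387 mA

V_SG = V_DD − V_G = 2.45 − 1.28 = 1.17 V, so V_ov = 1.17 − 0.638 = 0.532 V.
k_p = μ_pC_ox · (W/L) = 5.35 mA/V².
Assume saturation: I_D = ½ k_p V_ov² = 0.5 × 5.35 × 0.532² = 0.757 mA, giving V_SD = V_DD − I_D R_D = 2.45 − 0.757 × 5.92 = -2.03 V.
But -2.03 V < V_ov = 0.532 V, so the device is actually in triode.
In triode I_D = k_p[V_ov V_SD − ½ V_SD²] and I_D = (V_DD − V_SD)/R_D. Equating: 15.8 V_SD² − 17.85 V_SD + 2.45 = 0, giving V_SD = 0.16 V (the root below V_ov).
I_D = (2.45 − 0.16) / 5.92 = 0.387 mA.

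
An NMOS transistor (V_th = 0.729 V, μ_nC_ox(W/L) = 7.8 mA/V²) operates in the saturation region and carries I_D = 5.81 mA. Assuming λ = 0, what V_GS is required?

V_GS = 1.95 V

In saturation I_D = ½ k_n (V_GS − V_th)², so V_GS − V_th = √(2 I_D / k_n) = √(2 × 5.81 / 7.8) = 1.22 V.
V_GS = 0.729 + 1.22 = 1.95 V.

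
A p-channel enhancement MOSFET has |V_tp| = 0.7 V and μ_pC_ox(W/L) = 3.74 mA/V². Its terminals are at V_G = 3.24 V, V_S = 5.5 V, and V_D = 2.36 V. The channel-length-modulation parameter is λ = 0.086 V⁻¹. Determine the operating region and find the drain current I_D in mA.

Saturation; I_D = 5.78 mA

V_SG = V_S − V_G = 5.5 − 3.24 = 2.26 V; V_SD = V_S − V_D = 5.5 − 2.36 = 3.14 V.
V_ov = V_SG − |V_tp| = 2.26 − 0.7 = 1.56 V.
Since V_SD = 3.14 V ≥ V_ov = 1.56 V, the device is in saturation.
I_D = ½ k_p V_ov² (1 + λ V_SD) = 0.5 × 3.74 × 1.56² × (1 + 0.086 × 3.14) = 5.78 mA.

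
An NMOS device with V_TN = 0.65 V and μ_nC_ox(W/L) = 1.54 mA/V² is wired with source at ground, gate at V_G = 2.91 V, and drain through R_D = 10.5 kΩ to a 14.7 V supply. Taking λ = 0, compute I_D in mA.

V_GS = V_G = 2.91 V, so V_ov = 2.91 − 0.65 = 2.26 V.
Assume saturation: I_D = ½ k_n V_ov² = 0.5 × 1.54 × 2.26² = 3.93 mA, giving V_DS = V_DD − I_D R_D = 14.7 − 3.93 × 10.5 = -26.6 V.
But -26.6 V < V_ov = 2.26 V, so the device is actually in triode.
In triode I_D = k_n[V_ov V_DS − ½ V_DS²] and I_D = (V_DD − V_DS)/R_D. Equating: 8.09 V_DS² − 37.54 V_DS + 14.7 = 0, giving V_DS = 0.432 V (the root below V_ov).
I_D = (14.7 − 0.432) / 10.5 = 1.36 mA.

I_D = 1.36 mA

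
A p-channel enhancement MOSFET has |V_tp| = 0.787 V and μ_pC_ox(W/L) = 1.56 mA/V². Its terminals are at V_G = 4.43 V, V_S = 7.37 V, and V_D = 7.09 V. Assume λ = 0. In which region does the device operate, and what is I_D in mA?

Triode; I_D = 0.879 mA

V_SG = V_S − V_G = 7.37 − 4.43 = 2.94 V; V_SD = V_S − V_D = 7.37 − 7.09 = 0.28 V.
V_ov = V_SG − |V_tp| = 2.94 − 0.787 = 2.15 V.
Since V_SD = 0.28 V < V_ov = 2.15 V, the device is in the triode region.
I_D = k_p [V_ov · V_SD − ½ V_SD²] = 1.56 × [2.15 × 0.28 − 0.5 × 0.28²] = 0.879 mA.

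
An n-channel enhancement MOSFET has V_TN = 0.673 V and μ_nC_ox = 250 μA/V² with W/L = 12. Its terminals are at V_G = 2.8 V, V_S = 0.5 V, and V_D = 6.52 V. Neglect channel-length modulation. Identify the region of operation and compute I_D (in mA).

Saturation; I_D = 3.97 mA

V_GS = V_G − V_S = 2.8 − 0.5 = 2.3 V; V_DS = V_D − V_S = 6.52 − 0.5 = 6.02 V.
k_n = μ_nC_ox · (W/L) = 3 mA/V².
V_ov = V_GS − V_TN = 2.3 − 0.673 = 1.63 V.
Since V_DS = 6.02 V ≥ V_ov = 1.63 V, the device is in saturation.
I_D = ½ k_n V_ov² = 0.5 × 3 × 1.63² = 3.97 mA.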